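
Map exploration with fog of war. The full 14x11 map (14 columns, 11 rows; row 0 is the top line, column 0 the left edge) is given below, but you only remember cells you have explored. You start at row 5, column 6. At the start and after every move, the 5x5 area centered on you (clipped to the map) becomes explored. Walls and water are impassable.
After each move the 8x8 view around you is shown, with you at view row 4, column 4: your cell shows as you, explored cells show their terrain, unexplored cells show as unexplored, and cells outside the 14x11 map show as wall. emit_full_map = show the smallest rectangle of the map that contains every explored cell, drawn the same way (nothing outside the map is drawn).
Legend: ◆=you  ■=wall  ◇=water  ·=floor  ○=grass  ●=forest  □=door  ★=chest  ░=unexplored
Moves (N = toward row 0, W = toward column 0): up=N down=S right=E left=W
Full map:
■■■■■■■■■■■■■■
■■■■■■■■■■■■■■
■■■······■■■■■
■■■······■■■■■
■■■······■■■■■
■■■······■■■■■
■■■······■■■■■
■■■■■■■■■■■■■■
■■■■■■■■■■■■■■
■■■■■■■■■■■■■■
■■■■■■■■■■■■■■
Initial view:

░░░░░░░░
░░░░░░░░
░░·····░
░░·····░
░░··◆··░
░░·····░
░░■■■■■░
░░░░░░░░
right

░░░░░░░░
░░░░░░░░
░·····■░
░·····■░
░···◆·■░
░·····■░
░■■■■■■░
░░░░░░░░

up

░░░░░░░░
░░░░░░░░
░░····■░
░·····■░
░···◆·■░
░·····■░
░·····■░
░■■■■■■░

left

░░░░░░░░
░░░░░░░░
░░·····■
░░·····■
░░··◆··■
░░·····■
░░·····■
░░■■■■■■

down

░░░░░░░░
░░·····■
░░·····■
░░·····■
░░··◆··■
░░·····■
░░■■■■■■
░░░░░░░░

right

░░░░░░░░
░·····■░
░·····■░
░·····■░
░···◆·■░
░·····■░
░■■■■■■░
░░░░░░░░

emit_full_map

·····■
·····■
·····■
···◆·■
·····■
■■■■■■

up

░░░░░░░░
░░░░░░░░
░·····■░
░·····■░
░···◆·■░
░·····■░
░·····■░
░■■■■■■░

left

░░░░░░░░
░░░░░░░░
░░·····■
░░·····■
░░··◆··■
░░·····■
░░·····■
░░■■■■■■

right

░░░░░░░░
░░░░░░░░
░·····■░
░·····■░
░···◆·■░
░·····■░
░·····■░
░■■■■■■░


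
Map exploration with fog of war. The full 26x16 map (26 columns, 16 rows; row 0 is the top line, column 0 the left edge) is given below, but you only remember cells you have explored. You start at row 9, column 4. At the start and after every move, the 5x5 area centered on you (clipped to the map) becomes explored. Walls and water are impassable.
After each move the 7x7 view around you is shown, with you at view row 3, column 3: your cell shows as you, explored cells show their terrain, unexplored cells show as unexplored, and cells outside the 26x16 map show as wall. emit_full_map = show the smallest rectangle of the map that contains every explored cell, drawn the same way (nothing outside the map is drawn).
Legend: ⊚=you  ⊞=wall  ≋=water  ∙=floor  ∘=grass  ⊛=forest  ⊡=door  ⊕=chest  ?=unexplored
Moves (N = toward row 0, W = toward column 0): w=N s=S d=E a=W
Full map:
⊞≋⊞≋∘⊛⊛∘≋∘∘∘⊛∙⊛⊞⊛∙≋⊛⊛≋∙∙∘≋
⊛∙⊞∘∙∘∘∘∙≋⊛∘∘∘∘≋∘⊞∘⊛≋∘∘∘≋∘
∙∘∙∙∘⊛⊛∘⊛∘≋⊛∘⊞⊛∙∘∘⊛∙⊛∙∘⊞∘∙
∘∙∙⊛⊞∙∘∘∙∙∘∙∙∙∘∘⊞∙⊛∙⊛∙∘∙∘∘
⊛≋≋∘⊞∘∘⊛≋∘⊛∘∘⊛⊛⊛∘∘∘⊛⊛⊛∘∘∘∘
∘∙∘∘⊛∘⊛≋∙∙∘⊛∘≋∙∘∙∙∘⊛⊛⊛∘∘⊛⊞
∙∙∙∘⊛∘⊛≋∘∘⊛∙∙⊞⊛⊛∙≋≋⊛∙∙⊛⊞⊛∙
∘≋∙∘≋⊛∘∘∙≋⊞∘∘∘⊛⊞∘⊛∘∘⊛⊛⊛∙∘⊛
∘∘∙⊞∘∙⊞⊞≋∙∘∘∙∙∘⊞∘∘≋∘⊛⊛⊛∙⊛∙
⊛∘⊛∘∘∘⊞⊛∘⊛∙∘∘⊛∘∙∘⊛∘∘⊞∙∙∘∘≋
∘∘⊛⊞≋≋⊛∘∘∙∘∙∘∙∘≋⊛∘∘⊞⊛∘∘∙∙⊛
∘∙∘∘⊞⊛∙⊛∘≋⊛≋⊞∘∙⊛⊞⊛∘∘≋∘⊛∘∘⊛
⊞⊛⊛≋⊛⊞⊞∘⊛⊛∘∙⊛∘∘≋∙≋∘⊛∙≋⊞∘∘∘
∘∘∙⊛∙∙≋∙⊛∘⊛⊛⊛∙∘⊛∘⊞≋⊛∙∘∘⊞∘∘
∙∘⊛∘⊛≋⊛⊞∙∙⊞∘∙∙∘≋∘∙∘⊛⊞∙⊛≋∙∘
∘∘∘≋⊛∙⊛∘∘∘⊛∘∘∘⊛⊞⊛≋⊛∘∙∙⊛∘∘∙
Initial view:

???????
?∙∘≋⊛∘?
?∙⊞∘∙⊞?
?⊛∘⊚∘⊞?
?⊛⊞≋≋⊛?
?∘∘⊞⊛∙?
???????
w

???????
?∙∘⊛∘⊛?
?∙∘≋⊛∘?
?∙⊞⊚∙⊞?
?⊛∘∘∘⊞?
?⊛⊞≋≋⊛?
?∘∘⊞⊛∙?

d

???????
∙∘⊛∘⊛≋?
∙∘≋⊛∘∘?
∙⊞∘⊚⊞⊞?
⊛∘∘∘⊞⊛?
⊛⊞≋≋⊛∘?
∘∘⊞⊛∙??

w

???????
?∘⊛∘⊛≋?
∙∘⊛∘⊛≋?
∙∘≋⊚∘∘?
∙⊞∘∙⊞⊞?
⊛∘∘∘⊞⊛?
⊛⊞≋≋⊛∘?

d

???????
∘⊛∘⊛≋∙?
∘⊛∘⊛≋∘?
∘≋⊛⊚∘∙?
⊞∘∙⊞⊞≋?
∘∘∘⊞⊛∘?
⊞≋≋⊛∘??

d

???????
⊛∘⊛≋∙∙?
⊛∘⊛≋∘∘?
≋⊛∘⊚∙≋?
∘∙⊞⊞≋∙?
∘∘⊞⊛∘⊛?
≋≋⊛∘???

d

???????
∘⊛≋∙∙∘?
∘⊛≋∘∘⊛?
⊛∘∘⊚≋⊞?
∙⊞⊞≋∙∘?
∘⊞⊛∘⊛∙?
≋⊛∘????

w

???????
?∘⊛≋∘⊛?
∘⊛≋∙∙∘?
∘⊛≋⊚∘⊛?
⊛∘∘∙≋⊞?
∙⊞⊞≋∙∘?
∘⊞⊛∘⊛∙?

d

???????
∘⊛≋∘⊛∘?
⊛≋∙∙∘⊛?
⊛≋∘⊚⊛∙?
∘∘∙≋⊞∘?
⊞⊞≋∙∘∘?
⊞⊛∘⊛∙??

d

???????
⊛≋∘⊛∘∘?
≋∙∙∘⊛∘?
≋∘∘⊚∙∙?
∘∙≋⊞∘∘?
⊞≋∙∘∘∙?
⊛∘⊛∙???

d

???????
≋∘⊛∘∘⊛?
∙∙∘⊛∘≋?
∘∘⊛⊚∙⊞?
∙≋⊞∘∘∘?
≋∙∘∘∙∙?
∘⊛∙????

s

≋∘⊛∘∘⊛?
∙∙∘⊛∘≋?
∘∘⊛∙∙⊞?
∙≋⊞⊚∘∘?
≋∙∘∘∙∙?
∘⊛∙∘∘⊛?
???????

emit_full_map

????∘⊛≋∘⊛∘∘⊛
?∘⊛∘⊛≋∙∙∘⊛∘≋
∙∘⊛∘⊛≋∘∘⊛∙∙⊞
∙∘≋⊛∘∘∙≋⊞⊚∘∘
∙⊞∘∙⊞⊞≋∙∘∘∙∙
⊛∘∘∘⊞⊛∘⊛∙∘∘⊛
⊛⊞≋≋⊛∘??????
∘∘⊞⊛∙???????

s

∙∙∘⊛∘≋?
∘∘⊛∙∙⊞?
∙≋⊞∘∘∘?
≋∙∘⊚∙∙?
∘⊛∙∘∘⊛?
?∙∘∙∘∙?
???????

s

∘∘⊛∙∙⊞?
∙≋⊞∘∘∘?
≋∙∘∘∙∙?
∘⊛∙⊚∘⊛?
?∙∘∙∘∙?
?≋⊛≋⊞∘?
???????

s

∙≋⊞∘∘∘?
≋∙∘∘∙∙?
∘⊛∙∘∘⊛?
?∙∘⊚∘∙?
?≋⊛≋⊞∘?
?⊛∘∙⊛∘?
???????

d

≋⊞∘∘∘??
∙∘∘∙∙∘?
⊛∙∘∘⊛∘?
∙∘∙⊚∙∘?
≋⊛≋⊞∘∙?
⊛∘∙⊛∘∘?
???????

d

⊞∘∘∘???
∘∘∙∙∘⊞?
∙∘∘⊛∘∙?
∘∙∘⊚∘≋?
⊛≋⊞∘∙⊛?
∘∙⊛∘∘≋?
???????

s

∘∘∙∙∘⊞?
∙∘∘⊛∘∙?
∘∙∘∙∘≋?
⊛≋⊞⊚∙⊛?
∘∙⊛∘∘≋?
?⊛⊛∙∘⊛?
???????

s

∙∘∘⊛∘∙?
∘∙∘∙∘≋?
⊛≋⊞∘∙⊛?
∘∙⊛⊚∘≋?
?⊛⊛∙∘⊛?
?∘∙∙∘≋?
???????

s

∘∙∘∙∘≋?
⊛≋⊞∘∙⊛?
∘∙⊛∘∘≋?
?⊛⊛⊚∘⊛?
?∘∙∙∘≋?
?∘∘∘⊛⊞?
⊞⊞⊞⊞⊞⊞⊞

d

∙∘∙∘≋??
≋⊞∘∙⊛⊞?
∙⊛∘∘≋∙?
⊛⊛∙⊚⊛∘?
∘∙∙∘≋∘?
∘∘∘⊛⊞⊛?
⊞⊞⊞⊞⊞⊞⊞

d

∘∙∘≋???
⊞∘∙⊛⊞⊛?
⊛∘∘≋∙≋?
⊛∙∘⊚∘⊞?
∙∙∘≋∘∙?
∘∘⊛⊞⊛≋?
⊞⊞⊞⊞⊞⊞⊞

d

∙∘≋????
∘∙⊛⊞⊛∘?
∘∘≋∙≋∘?
∙∘⊛⊚⊞≋?
∙∘≋∘∙∘?
∘⊛⊞⊛≋⊛?
⊞⊞⊞⊞⊞⊞⊞

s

∘∙⊛⊞⊛∘?
∘∘≋∙≋∘?
∙∘⊛∘⊞≋?
∙∘≋⊚∙∘?
∘⊛⊞⊛≋⊛?
⊞⊞⊞⊞⊞⊞⊞
⊞⊞⊞⊞⊞⊞⊞

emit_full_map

????∘⊛≋∘⊛∘∘⊛?????
?∘⊛∘⊛≋∙∙∘⊛∘≋?????
∙∘⊛∘⊛≋∘∘⊛∙∙⊞?????
∙∘≋⊛∘∘∙≋⊞∘∘∘?????
∙⊞∘∙⊞⊞≋∙∘∘∙∙∘⊞???
⊛∘∘∘⊞⊛∘⊛∙∘∘⊛∘∙???
⊛⊞≋≋⊛∘?∙∘∙∘∙∘≋???
∘∘⊞⊛∙??≋⊛≋⊞∘∙⊛⊞⊛∘
???????⊛∘∙⊛∘∘≋∙≋∘
?????????⊛⊛∙∘⊛∘⊞≋
?????????∘∙∙∘≋⊚∙∘
?????????∘∘∘⊛⊞⊛≋⊛

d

∙⊛⊞⊛∘??
∘≋∙≋∘⊛?
∘⊛∘⊞≋⊛?
∘≋∘⊚∘⊛?
⊛⊞⊛≋⊛∘?
⊞⊞⊞⊞⊞⊞⊞
⊞⊞⊞⊞⊞⊞⊞

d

⊛⊞⊛∘???
≋∙≋∘⊛∙?
⊛∘⊞≋⊛∙?
≋∘∙⊚⊛⊞?
⊞⊛≋⊛∘∙?
⊞⊞⊞⊞⊞⊞⊞
⊞⊞⊞⊞⊞⊞⊞

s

≋∙≋∘⊛∙?
⊛∘⊞≋⊛∙?
≋∘∙∘⊛⊞?
⊞⊛≋⊚∘∙?
⊞⊞⊞⊞⊞⊞⊞
⊞⊞⊞⊞⊞⊞⊞
⊞⊞⊞⊞⊞⊞⊞

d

∙≋∘⊛∙??
∘⊞≋⊛∙∘?
∘∙∘⊛⊞∙?
⊛≋⊛⊚∙∙?
⊞⊞⊞⊞⊞⊞⊞
⊞⊞⊞⊞⊞⊞⊞
⊞⊞⊞⊞⊞⊞⊞

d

≋∘⊛∙???
⊞≋⊛∙∘∘?
∙∘⊛⊞∙⊛?
≋⊛∘⊚∙⊛?
⊞⊞⊞⊞⊞⊞⊞
⊞⊞⊞⊞⊞⊞⊞
⊞⊞⊞⊞⊞⊞⊞

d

∘⊛∙????
≋⊛∙∘∘⊞?
∘⊛⊞∙⊛≋?
⊛∘∙⊚⊛∘?
⊞⊞⊞⊞⊞⊞⊞
⊞⊞⊞⊞⊞⊞⊞
⊞⊞⊞⊞⊞⊞⊞

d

⊛∙?????
⊛∙∘∘⊞∘?
⊛⊞∙⊛≋∙?
∘∙∙⊚∘∘?
⊞⊞⊞⊞⊞⊞⊞
⊞⊞⊞⊞⊞⊞⊞
⊞⊞⊞⊞⊞⊞⊞

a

∘⊛∙????
≋⊛∙∘∘⊞∘
∘⊛⊞∙⊛≋∙
⊛∘∙⊚⊛∘∘
⊞⊞⊞⊞⊞⊞⊞
⊞⊞⊞⊞⊞⊞⊞
⊞⊞⊞⊞⊞⊞⊞

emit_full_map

????∘⊛≋∘⊛∘∘⊛???????????
?∘⊛∘⊛≋∙∙∘⊛∘≋???????????
∙∘⊛∘⊛≋∘∘⊛∙∙⊞???????????
∙∘≋⊛∘∘∙≋⊞∘∘∘???????????
∙⊞∘∙⊞⊞≋∙∘∘∙∙∘⊞?????????
⊛∘∘∘⊞⊛∘⊛∙∘∘⊛∘∙?????????
⊛⊞≋≋⊛∘?∙∘∙∘∙∘≋?????????
∘∘⊞⊛∙??≋⊛≋⊞∘∙⊛⊞⊛∘??????
???????⊛∘∙⊛∘∘≋∙≋∘⊛∙????
?????????⊛⊛∙∘⊛∘⊞≋⊛∙∘∘⊞∘
?????????∘∙∙∘≋∘∙∘⊛⊞∙⊛≋∙
?????????∘∘∘⊛⊞⊛≋⊛∘∙⊚⊛∘∘

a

≋∘⊛∙???
⊞≋⊛∙∘∘⊞
∙∘⊛⊞∙⊛≋
≋⊛∘⊚∙⊛∘
⊞⊞⊞⊞⊞⊞⊞
⊞⊞⊞⊞⊞⊞⊞
⊞⊞⊞⊞⊞⊞⊞

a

∙≋∘⊛∙??
∘⊞≋⊛∙∘∘
∘∙∘⊛⊞∙⊛
⊛≋⊛⊚∙∙⊛
⊞⊞⊞⊞⊞⊞⊞
⊞⊞⊞⊞⊞⊞⊞
⊞⊞⊞⊞⊞⊞⊞

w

⊞⊛∘????
∙≋∘⊛∙≋?
∘⊞≋⊛∙∘∘
∘∙∘⊚⊞∙⊛
⊛≋⊛∘∙∙⊛
⊞⊞⊞⊞⊞⊞⊞
⊞⊞⊞⊞⊞⊞⊞

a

⊛⊞⊛∘???
≋∙≋∘⊛∙≋
⊛∘⊞≋⊛∙∘
≋∘∙⊚⊛⊞∙
⊞⊛≋⊛∘∙∙
⊞⊞⊞⊞⊞⊞⊞
⊞⊞⊞⊞⊞⊞⊞

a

∙⊛⊞⊛∘??
∘≋∙≋∘⊛∙
∘⊛∘⊞≋⊛∙
∘≋∘⊚∘⊛⊞
⊛⊞⊛≋⊛∘∙
⊞⊞⊞⊞⊞⊞⊞
⊞⊞⊞⊞⊞⊞⊞

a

∘∙⊛⊞⊛∘?
∘∘≋∙≋∘⊛
∙∘⊛∘⊞≋⊛
∙∘≋⊚∙∘⊛
∘⊛⊞⊛≋⊛∘
⊞⊞⊞⊞⊞⊞⊞
⊞⊞⊞⊞⊞⊞⊞

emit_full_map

????∘⊛≋∘⊛∘∘⊛???????????
?∘⊛∘⊛≋∙∙∘⊛∘≋???????????
∙∘⊛∘⊛≋∘∘⊛∙∙⊞???????????
∙∘≋⊛∘∘∙≋⊞∘∘∘???????????
∙⊞∘∙⊞⊞≋∙∘∘∙∙∘⊞?????????
⊛∘∘∘⊞⊛∘⊛∙∘∘⊛∘∙?????????
⊛⊞≋≋⊛∘?∙∘∙∘∙∘≋?????????
∘∘⊞⊛∙??≋⊛≋⊞∘∙⊛⊞⊛∘??????
???????⊛∘∙⊛∘∘≋∙≋∘⊛∙≋???
?????????⊛⊛∙∘⊛∘⊞≋⊛∙∘∘⊞∘
?????????∘∙∙∘≋⊚∙∘⊛⊞∙⊛≋∙
?????????∘∘∘⊛⊞⊛≋⊛∘∙∙⊛∘∘


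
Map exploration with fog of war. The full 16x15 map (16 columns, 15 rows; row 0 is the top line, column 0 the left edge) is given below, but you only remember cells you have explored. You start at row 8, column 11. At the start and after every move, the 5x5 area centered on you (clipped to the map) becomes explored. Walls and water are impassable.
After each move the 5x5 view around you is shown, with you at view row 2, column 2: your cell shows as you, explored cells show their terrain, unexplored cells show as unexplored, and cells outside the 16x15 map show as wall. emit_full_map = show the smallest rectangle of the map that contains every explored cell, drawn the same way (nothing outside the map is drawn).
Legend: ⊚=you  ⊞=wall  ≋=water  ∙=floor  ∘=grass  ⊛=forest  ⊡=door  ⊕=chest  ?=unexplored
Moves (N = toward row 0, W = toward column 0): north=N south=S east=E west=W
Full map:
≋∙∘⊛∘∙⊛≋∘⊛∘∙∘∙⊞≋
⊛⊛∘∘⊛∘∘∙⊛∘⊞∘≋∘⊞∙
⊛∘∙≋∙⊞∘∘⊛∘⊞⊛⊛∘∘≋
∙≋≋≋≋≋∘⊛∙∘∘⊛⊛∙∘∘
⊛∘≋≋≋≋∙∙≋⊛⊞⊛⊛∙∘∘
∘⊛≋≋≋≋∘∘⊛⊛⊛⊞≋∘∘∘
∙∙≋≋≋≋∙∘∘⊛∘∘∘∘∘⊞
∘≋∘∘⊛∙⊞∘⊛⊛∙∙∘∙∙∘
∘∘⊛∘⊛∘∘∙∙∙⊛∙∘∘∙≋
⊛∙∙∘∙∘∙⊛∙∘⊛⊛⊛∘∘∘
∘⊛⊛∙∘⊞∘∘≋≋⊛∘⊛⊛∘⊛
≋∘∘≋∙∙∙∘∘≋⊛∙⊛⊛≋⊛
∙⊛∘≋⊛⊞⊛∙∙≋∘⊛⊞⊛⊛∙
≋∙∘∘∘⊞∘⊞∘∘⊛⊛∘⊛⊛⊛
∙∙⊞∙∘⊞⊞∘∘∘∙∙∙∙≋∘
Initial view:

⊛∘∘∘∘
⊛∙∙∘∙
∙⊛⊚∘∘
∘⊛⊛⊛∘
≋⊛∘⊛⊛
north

⊛⊛⊞≋∘
⊛∘∘∘∘
⊛∙⊚∘∙
∙⊛∙∘∘
∘⊛⊛⊛∘

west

⊛⊛⊛⊞≋
∘⊛∘∘∘
⊛⊛⊚∙∘
∙∙⊛∙∘
∙∘⊛⊛⊛

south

∘⊛∘∘∘
⊛⊛∙∙∘
∙∙⊚∙∘
∙∘⊛⊛⊛
≋≋⊛∘⊛

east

⊛∘∘∘∘
⊛∙∙∘∙
∙⊛⊚∘∘
∘⊛⊛⊛∘
≋⊛∘⊛⊛

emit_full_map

⊛⊛⊛⊞≋∘
∘⊛∘∘∘∘
⊛⊛∙∙∘∙
∙∙⊛⊚∘∘
∙∘⊛⊛⊛∘
≋≋⊛∘⊛⊛

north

⊛⊛⊞≋∘
⊛∘∘∘∘
⊛∙⊚∘∙
∙⊛∙∘∘
∘⊛⊛⊛∘

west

⊛⊛⊛⊞≋
∘⊛∘∘∘
⊛⊛⊚∙∘
∙∙⊛∙∘
∙∘⊛⊛⊛

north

≋⊛⊞⊛⊛
⊛⊛⊛⊞≋
∘⊛⊚∘∘
⊛⊛∙∙∘
∙∙⊛∙∘

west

∙≋⊛⊞⊛
∘⊛⊛⊛⊞
∘∘⊚∘∘
∘⊛⊛∙∙
∙∙∙⊛∙

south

∘⊛⊛⊛⊞
∘∘⊛∘∘
∘⊛⊚∙∙
∙∙∙⊛∙
⊛∙∘⊛⊛

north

∙≋⊛⊞⊛
∘⊛⊛⊛⊞
∘∘⊚∘∘
∘⊛⊛∙∙
∙∙∙⊛∙

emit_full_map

∙≋⊛⊞⊛⊛?
∘⊛⊛⊛⊞≋∘
∘∘⊚∘∘∘∘
∘⊛⊛∙∙∘∙
∙∙∙⊛∙∘∘
⊛∙∘⊛⊛⊛∘
?≋≋⊛∘⊛⊛

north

⊛∙∘∘⊛
∙≋⊛⊞⊛
∘⊛⊚⊛⊞
∘∘⊛∘∘
∘⊛⊛∙∙

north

∘⊛∘⊞⊛
⊛∙∘∘⊛
∙≋⊚⊞⊛
∘⊛⊛⊛⊞
∘∘⊛∘∘

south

⊛∙∘∘⊛
∙≋⊛⊞⊛
∘⊛⊚⊛⊞
∘∘⊛∘∘
∘⊛⊛∙∙

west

∘⊛∙∘∘
∙∙≋⊛⊞
∘∘⊚⊛⊛
∙∘∘⊛∘
⊞∘⊛⊛∙

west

≋∘⊛∙∘
≋∙∙≋⊛
≋∘⊚⊛⊛
≋∙∘∘⊛
∙⊞∘⊛⊛

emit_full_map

??∘⊛∘⊞⊛??
≋∘⊛∙∘∘⊛??
≋∙∙≋⊛⊞⊛⊛?
≋∘⊚⊛⊛⊛⊞≋∘
≋∙∘∘⊛∘∘∘∘
∙⊞∘⊛⊛∙∙∘∙
??∙∙∙⊛∙∘∘
??⊛∙∘⊛⊛⊛∘
???≋≋⊛∘⊛⊛


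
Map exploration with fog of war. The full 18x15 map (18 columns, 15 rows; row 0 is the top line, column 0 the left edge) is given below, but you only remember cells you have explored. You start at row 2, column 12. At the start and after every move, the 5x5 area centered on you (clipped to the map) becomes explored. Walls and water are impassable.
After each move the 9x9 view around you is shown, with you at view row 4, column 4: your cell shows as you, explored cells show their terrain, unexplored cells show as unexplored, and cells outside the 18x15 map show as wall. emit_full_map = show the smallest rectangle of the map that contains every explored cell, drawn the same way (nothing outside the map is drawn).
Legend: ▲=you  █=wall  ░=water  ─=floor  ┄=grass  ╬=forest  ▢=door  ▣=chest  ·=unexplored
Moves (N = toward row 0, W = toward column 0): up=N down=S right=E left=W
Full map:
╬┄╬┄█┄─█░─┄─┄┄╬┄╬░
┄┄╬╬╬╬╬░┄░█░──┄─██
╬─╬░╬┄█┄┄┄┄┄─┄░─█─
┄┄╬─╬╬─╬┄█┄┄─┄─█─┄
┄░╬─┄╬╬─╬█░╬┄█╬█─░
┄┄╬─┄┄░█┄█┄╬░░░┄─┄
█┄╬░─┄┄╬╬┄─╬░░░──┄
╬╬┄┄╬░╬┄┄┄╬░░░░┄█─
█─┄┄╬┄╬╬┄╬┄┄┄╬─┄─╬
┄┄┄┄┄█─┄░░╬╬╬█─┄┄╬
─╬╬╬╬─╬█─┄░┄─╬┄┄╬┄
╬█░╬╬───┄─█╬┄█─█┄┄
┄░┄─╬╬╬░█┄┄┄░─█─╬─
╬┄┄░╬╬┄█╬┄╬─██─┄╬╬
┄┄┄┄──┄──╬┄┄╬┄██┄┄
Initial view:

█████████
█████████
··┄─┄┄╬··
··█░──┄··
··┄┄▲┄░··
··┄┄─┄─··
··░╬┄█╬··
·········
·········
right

█████████
█████████
·┄─┄┄╬┄··
·█░──┄─··
·┄┄─▲░─··
·┄┄─┄─█··
·░╬┄█╬█··
·········
·········

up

█████████
█████████
█████████
·┄─┄┄╬┄··
·█░─▲┄─··
·┄┄─┄░─··
·┄┄─┄─█··
·░╬┄█╬█··
·········

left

█████████
█████████
█████████
··┄─┄┄╬┄·
··█░▲─┄─·
··┄┄─┄░─·
··┄┄─┄─█·
··░╬┄█╬█·
·········

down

█████████
█████████
··┄─┄┄╬┄·
··█░──┄─·
··┄┄▲┄░─·
··┄┄─┄─█·
··░╬┄█╬█·
·········
·········

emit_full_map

┄─┄┄╬┄
█░──┄─
┄┄▲┄░─
┄┄─┄─█
░╬┄█╬█

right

█████████
█████████
·┄─┄┄╬┄··
·█░──┄─··
·┄┄─▲░─··
·┄┄─┄─█··
·░╬┄█╬█··
·········
·········

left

█████████
█████████
··┄─┄┄╬┄·
··█░──┄─·
··┄┄▲┄░─·
··┄┄─┄─█·
··░╬┄█╬█·
·········
·········

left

█████████
█████████
··─┄─┄┄╬┄
··░█░──┄─
··┄┄▲─┄░─
··█┄┄─┄─█
··█░╬┄█╬█
·········
·········

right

█████████
█████████
·─┄─┄┄╬┄·
·░█░──┄─·
·┄┄┄▲┄░─·
·█┄┄─┄─█·
·█░╬┄█╬█·
·········
·········

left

█████████
█████████
··─┄─┄┄╬┄
··░█░──┄─
··┄┄▲─┄░─
··█┄┄─┄─█
··█░╬┄█╬█
·········
·········

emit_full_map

─┄─┄┄╬┄
░█░──┄─
┄┄▲─┄░─
█┄┄─┄─█
█░╬┄█╬█


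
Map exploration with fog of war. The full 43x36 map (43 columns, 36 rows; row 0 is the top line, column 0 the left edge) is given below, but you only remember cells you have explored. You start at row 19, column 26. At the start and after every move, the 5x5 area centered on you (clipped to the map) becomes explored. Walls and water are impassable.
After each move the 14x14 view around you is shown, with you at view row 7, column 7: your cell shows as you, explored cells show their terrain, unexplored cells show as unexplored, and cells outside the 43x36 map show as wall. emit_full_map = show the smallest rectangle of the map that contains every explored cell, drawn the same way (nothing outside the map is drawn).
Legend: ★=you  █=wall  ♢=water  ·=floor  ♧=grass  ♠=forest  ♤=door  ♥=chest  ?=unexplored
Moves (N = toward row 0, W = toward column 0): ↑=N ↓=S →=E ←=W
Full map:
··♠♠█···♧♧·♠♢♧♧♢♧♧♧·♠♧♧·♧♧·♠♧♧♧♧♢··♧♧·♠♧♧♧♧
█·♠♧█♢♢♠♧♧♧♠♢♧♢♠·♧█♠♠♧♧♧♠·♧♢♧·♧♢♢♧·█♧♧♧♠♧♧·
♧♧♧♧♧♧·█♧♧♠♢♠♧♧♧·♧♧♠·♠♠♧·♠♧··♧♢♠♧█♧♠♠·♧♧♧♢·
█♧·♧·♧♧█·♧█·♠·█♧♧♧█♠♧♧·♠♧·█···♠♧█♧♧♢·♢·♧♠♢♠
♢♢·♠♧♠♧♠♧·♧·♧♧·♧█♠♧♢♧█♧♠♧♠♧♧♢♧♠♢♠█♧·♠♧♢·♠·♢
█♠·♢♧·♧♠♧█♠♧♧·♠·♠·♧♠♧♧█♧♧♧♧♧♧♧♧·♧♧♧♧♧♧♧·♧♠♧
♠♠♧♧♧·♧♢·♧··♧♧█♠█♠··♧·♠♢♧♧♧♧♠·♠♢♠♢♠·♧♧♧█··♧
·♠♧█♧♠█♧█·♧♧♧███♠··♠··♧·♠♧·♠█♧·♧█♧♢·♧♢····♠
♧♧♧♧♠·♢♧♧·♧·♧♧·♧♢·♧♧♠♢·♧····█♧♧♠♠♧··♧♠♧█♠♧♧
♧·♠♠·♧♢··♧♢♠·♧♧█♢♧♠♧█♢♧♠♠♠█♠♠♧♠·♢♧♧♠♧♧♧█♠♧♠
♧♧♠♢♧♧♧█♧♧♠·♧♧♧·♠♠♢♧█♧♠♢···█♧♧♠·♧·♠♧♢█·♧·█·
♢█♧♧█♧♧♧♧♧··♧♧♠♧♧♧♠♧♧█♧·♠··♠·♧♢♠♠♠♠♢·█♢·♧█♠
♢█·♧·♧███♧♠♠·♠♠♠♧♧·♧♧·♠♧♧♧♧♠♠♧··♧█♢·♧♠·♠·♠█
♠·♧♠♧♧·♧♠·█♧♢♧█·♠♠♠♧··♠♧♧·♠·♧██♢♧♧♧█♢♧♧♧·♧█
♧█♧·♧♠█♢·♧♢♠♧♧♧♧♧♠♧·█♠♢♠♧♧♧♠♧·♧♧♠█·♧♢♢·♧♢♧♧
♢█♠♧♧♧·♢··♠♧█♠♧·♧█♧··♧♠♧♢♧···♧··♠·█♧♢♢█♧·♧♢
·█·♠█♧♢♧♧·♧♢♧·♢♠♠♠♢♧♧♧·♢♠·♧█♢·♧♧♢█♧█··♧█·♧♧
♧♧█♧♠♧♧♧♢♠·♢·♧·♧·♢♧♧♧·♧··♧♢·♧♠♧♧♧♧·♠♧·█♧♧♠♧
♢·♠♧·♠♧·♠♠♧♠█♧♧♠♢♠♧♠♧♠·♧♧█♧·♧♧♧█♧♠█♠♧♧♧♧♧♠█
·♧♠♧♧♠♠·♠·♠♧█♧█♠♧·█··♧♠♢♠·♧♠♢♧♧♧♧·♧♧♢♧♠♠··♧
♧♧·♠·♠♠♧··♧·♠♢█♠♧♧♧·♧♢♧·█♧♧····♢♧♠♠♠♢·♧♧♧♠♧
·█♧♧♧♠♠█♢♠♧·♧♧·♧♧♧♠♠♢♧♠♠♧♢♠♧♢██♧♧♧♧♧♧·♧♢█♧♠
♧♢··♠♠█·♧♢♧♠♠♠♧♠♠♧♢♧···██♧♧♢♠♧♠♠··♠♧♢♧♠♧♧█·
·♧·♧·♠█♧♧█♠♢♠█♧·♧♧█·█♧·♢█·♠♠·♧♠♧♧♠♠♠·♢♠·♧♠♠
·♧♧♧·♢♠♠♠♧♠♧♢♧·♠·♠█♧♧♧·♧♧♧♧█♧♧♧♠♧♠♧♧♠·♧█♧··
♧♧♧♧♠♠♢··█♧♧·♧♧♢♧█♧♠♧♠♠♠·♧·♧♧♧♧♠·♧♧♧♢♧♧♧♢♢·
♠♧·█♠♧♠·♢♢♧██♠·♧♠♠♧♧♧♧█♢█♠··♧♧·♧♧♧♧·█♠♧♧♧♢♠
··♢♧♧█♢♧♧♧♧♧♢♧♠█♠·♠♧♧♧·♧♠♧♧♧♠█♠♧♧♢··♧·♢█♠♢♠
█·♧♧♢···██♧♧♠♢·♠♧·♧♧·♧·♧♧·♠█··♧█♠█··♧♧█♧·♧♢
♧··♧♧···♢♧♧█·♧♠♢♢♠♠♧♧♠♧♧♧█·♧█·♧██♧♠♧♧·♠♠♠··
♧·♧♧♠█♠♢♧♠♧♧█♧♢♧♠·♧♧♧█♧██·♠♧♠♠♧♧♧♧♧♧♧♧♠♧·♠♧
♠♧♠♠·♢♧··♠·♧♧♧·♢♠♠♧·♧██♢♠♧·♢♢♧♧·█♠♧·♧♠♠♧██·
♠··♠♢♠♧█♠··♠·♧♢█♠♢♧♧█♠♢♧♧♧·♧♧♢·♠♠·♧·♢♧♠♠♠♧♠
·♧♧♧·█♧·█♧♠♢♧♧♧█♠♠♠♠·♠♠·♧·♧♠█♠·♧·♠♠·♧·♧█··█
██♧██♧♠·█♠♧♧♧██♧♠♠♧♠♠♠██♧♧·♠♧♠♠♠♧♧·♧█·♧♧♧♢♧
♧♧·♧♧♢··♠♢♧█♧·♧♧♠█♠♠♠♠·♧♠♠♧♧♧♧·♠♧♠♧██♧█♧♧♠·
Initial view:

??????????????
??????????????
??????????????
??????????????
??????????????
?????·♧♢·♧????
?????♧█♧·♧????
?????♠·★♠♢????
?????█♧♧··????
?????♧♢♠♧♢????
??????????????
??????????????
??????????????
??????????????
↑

??????????????
??????????????
??????????????
??????????????
??????????????
?????♠·♧█♢????
?????·♧♢·♧????
?????♧█★·♧????
?????♠·♧♠♢????
?????█♧♧··????
?????♧♢♠♧♢????
??????????????
??????????????
??????????????

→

??????????????
??????????????
??????????????
??????????????
??????????????
????♠·♧█♢·????
????·♧♢·♧♠????
????♧█♧★♧♧????
????♠·♧♠♢♧????
????█♧♧···????
????♧♢♠♧♢?????
??????????????
??????????????
??????????????

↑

??????????????
??????????????
??????????????
??????????????
??????????????
?????♧···♧????
????♠·♧█♢·????
????·♧♢★♧♠????
????♧█♧·♧♧????
????♠·♧♠♢♧????
????█♧♧···????
????♧♢♠♧♢?????
??????????????
??????????????

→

??????????????
??????????????
??????????????
??????????????
??????????????
????♧···♧·????
???♠·♧█♢·♧????
???·♧♢·★♠♧????
???♧█♧·♧♧♧????
???♠·♧♠♢♧♧????
???█♧♧···?????
???♧♢♠♧♢??????
??????????????
??????????????

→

??????????????
??????????????
??????????????
??????????????
??????????????
???♧···♧··????
??♠·♧█♢·♧♧????
??·♧♢·♧★♧♧????
??♧█♧·♧♧♧█????
??♠·♧♠♢♧♧♧????
??█♧♧···??????
??♧♢♠♧♢???????
??????????????
??????????????

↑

??????????????
??????????????
??????????????
??????????????
??????????????
?????♠♧·♧♧????
???♧···♧··????
??♠·♧█♢★♧♧????
??·♧♢·♧♠♧♧????
??♧█♧·♧♧♧█????
??♠·♧♠♢♧♧♧????
??█♧♧···??????
??♧♢♠♧♢???????
??????????????

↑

??????????????
??????????????
??????????????
??????????????
??????????????
?????·♧██♢????
?????♠♧·♧♧????
???♧···★··????
??♠·♧█♢·♧♧????
??·♧♢·♧♠♧♧????
??♧█♧·♧♧♧█????
??♠·♧♠♢♧♧♧????
??█♧♧···??????
??♧♢♠♧♢???????

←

??????????????
??????????????
??????????????
??????????????
??????????????
?????♠·♧██♢???
?????♧♠♧·♧♧???
????♧··★♧··???
???♠·♧█♢·♧♧???
???·♧♢·♧♠♧♧???
???♧█♧·♧♧♧█???
???♠·♧♠♢♧♧♧???
???█♧♧···?????
???♧♢♠♧♢??????

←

??????????????
??????????????
??????????????
??????????????
??????????????
?????·♠·♧██♢??
?????♧♧♠♧·♧♧??
?????♧·★·♧··??
????♠·♧█♢·♧♧??
????·♧♢·♧♠♧♧??
????♧█♧·♧♧♧█??
????♠·♧♠♢♧♧♧??
????█♧♧···????
????♧♢♠♧♢?????

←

??????????????
??????????????
??????????????
??????????????
??????????????
?????♧·♠·♧██♢?
?????♧♧♧♠♧·♧♧?
?????♢♧★··♧··?
?????♠·♧█♢·♧♧?
?????·♧♢·♧♠♧♧?
?????♧█♧·♧♧♧█?
?????♠·♧♠♢♧♧♧?
?????█♧♧···???
?????♧♢♠♧♢????

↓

??????????????
??????????????
??????????????
??????????????
?????♧·♠·♧██♢?
?????♧♧♧♠♧·♧♧?
?????♢♧···♧··?
?????♠·★█♢·♧♧?
?????·♧♢·♧♠♧♧?
?????♧█♧·♧♧♧█?
?????♠·♧♠♢♧♧♧?
?????█♧♧···???
?????♧♢♠♧♢????
??????????????

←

??????????????
??????????????
??????????????
??????????????
??????♧·♠·♧██♢
?????♠♧♧♧♠♧·♧♧
?????♧♢♧···♧··
?????♢♠★♧█♢·♧♧
?????··♧♢·♧♠♧♧
?????♧♧█♧·♧♧♧█
??????♠·♧♠♢♧♧♧
??????█♧♧···??
??????♧♢♠♧♢???
??????????????

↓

??????????????
??????????????
??????????????
??????♧·♠·♧██♢
?????♠♧♧♧♠♧·♧♧
?????♧♢♧···♧··
?????♢♠·♧█♢·♧♧
?????··★♢·♧♠♧♧
?????♧♧█♧·♧♧♧█
?????♢♠·♧♠♢♧♧♧
??????█♧♧···??
??????♧♢♠♧♢???
??????????????
??????????????

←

??????????????
??????????????
??????????????
???????♧·♠·♧██
??????♠♧♧♧♠♧·♧
?????♠♧♢♧···♧·
?????·♢♠·♧█♢·♧
?????♧·★♧♢·♧♠♧
?????·♧♧█♧·♧♧♧
?????♠♢♠·♧♠♢♧♧
???????█♧♧···?
???????♧♢♠♧♢??
??????????????
??????????????

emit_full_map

??♧·♠·♧██♢
?♠♧♧♧♠♧·♧♧
♠♧♢♧···♧··
·♢♠·♧█♢·♧♧
♧·★♧♢·♧♠♧♧
·♧♧█♧·♧♧♧█
♠♢♠·♧♠♢♧♧♧
??█♧♧···??
??♧♢♠♧♢???

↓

??????????????
??????????????
???????♧·♠·♧██
??????♠♧♧♧♠♧·♧
?????♠♧♢♧···♧·
?????·♢♠·♧█♢·♧
?????♧··♧♢·♧♠♧
?????·♧★█♧·♧♧♧
?????♠♢♠·♧♠♢♧♧
?????♧·█♧♧···?
???????♧♢♠♧♢??
??????????????
??????????????
??????????????

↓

??????????????
???????♧·♠·♧██
??????♠♧♧♧♠♧·♧
?????♠♧♢♧···♧·
?????·♢♠·♧█♢·♧
?????♧··♧♢·♧♠♧
?????·♧♧█♧·♧♧♧
?????♠♢★·♧♠♢♧♧
?????♧·█♧♧···?
?????♠♠♧♢♠♧♢??
??????????????
??????????????
??????????????
??????????????

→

??????????????
??????♧·♠·♧██♢
?????♠♧♧♧♠♧·♧♧
????♠♧♢♧···♧··
????·♢♠·♧█♢·♧♧
????♧··♧♢·♧♠♧♧
????·♧♧█♧·♧♧♧█
????♠♢♠★♧♠♢♧♧♧
????♧·█♧♧···??
????♠♠♧♢♠♧♢???
??????????????
??????????????
??????????????
??????????????

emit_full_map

??♧·♠·♧██♢
?♠♧♧♧♠♧·♧♧
♠♧♢♧···♧··
·♢♠·♧█♢·♧♧
♧··♧♢·♧♠♧♧
·♧♧█♧·♧♧♧█
♠♢♠★♧♠♢♧♧♧
♧·█♧♧···??
♠♠♧♢♠♧♢???


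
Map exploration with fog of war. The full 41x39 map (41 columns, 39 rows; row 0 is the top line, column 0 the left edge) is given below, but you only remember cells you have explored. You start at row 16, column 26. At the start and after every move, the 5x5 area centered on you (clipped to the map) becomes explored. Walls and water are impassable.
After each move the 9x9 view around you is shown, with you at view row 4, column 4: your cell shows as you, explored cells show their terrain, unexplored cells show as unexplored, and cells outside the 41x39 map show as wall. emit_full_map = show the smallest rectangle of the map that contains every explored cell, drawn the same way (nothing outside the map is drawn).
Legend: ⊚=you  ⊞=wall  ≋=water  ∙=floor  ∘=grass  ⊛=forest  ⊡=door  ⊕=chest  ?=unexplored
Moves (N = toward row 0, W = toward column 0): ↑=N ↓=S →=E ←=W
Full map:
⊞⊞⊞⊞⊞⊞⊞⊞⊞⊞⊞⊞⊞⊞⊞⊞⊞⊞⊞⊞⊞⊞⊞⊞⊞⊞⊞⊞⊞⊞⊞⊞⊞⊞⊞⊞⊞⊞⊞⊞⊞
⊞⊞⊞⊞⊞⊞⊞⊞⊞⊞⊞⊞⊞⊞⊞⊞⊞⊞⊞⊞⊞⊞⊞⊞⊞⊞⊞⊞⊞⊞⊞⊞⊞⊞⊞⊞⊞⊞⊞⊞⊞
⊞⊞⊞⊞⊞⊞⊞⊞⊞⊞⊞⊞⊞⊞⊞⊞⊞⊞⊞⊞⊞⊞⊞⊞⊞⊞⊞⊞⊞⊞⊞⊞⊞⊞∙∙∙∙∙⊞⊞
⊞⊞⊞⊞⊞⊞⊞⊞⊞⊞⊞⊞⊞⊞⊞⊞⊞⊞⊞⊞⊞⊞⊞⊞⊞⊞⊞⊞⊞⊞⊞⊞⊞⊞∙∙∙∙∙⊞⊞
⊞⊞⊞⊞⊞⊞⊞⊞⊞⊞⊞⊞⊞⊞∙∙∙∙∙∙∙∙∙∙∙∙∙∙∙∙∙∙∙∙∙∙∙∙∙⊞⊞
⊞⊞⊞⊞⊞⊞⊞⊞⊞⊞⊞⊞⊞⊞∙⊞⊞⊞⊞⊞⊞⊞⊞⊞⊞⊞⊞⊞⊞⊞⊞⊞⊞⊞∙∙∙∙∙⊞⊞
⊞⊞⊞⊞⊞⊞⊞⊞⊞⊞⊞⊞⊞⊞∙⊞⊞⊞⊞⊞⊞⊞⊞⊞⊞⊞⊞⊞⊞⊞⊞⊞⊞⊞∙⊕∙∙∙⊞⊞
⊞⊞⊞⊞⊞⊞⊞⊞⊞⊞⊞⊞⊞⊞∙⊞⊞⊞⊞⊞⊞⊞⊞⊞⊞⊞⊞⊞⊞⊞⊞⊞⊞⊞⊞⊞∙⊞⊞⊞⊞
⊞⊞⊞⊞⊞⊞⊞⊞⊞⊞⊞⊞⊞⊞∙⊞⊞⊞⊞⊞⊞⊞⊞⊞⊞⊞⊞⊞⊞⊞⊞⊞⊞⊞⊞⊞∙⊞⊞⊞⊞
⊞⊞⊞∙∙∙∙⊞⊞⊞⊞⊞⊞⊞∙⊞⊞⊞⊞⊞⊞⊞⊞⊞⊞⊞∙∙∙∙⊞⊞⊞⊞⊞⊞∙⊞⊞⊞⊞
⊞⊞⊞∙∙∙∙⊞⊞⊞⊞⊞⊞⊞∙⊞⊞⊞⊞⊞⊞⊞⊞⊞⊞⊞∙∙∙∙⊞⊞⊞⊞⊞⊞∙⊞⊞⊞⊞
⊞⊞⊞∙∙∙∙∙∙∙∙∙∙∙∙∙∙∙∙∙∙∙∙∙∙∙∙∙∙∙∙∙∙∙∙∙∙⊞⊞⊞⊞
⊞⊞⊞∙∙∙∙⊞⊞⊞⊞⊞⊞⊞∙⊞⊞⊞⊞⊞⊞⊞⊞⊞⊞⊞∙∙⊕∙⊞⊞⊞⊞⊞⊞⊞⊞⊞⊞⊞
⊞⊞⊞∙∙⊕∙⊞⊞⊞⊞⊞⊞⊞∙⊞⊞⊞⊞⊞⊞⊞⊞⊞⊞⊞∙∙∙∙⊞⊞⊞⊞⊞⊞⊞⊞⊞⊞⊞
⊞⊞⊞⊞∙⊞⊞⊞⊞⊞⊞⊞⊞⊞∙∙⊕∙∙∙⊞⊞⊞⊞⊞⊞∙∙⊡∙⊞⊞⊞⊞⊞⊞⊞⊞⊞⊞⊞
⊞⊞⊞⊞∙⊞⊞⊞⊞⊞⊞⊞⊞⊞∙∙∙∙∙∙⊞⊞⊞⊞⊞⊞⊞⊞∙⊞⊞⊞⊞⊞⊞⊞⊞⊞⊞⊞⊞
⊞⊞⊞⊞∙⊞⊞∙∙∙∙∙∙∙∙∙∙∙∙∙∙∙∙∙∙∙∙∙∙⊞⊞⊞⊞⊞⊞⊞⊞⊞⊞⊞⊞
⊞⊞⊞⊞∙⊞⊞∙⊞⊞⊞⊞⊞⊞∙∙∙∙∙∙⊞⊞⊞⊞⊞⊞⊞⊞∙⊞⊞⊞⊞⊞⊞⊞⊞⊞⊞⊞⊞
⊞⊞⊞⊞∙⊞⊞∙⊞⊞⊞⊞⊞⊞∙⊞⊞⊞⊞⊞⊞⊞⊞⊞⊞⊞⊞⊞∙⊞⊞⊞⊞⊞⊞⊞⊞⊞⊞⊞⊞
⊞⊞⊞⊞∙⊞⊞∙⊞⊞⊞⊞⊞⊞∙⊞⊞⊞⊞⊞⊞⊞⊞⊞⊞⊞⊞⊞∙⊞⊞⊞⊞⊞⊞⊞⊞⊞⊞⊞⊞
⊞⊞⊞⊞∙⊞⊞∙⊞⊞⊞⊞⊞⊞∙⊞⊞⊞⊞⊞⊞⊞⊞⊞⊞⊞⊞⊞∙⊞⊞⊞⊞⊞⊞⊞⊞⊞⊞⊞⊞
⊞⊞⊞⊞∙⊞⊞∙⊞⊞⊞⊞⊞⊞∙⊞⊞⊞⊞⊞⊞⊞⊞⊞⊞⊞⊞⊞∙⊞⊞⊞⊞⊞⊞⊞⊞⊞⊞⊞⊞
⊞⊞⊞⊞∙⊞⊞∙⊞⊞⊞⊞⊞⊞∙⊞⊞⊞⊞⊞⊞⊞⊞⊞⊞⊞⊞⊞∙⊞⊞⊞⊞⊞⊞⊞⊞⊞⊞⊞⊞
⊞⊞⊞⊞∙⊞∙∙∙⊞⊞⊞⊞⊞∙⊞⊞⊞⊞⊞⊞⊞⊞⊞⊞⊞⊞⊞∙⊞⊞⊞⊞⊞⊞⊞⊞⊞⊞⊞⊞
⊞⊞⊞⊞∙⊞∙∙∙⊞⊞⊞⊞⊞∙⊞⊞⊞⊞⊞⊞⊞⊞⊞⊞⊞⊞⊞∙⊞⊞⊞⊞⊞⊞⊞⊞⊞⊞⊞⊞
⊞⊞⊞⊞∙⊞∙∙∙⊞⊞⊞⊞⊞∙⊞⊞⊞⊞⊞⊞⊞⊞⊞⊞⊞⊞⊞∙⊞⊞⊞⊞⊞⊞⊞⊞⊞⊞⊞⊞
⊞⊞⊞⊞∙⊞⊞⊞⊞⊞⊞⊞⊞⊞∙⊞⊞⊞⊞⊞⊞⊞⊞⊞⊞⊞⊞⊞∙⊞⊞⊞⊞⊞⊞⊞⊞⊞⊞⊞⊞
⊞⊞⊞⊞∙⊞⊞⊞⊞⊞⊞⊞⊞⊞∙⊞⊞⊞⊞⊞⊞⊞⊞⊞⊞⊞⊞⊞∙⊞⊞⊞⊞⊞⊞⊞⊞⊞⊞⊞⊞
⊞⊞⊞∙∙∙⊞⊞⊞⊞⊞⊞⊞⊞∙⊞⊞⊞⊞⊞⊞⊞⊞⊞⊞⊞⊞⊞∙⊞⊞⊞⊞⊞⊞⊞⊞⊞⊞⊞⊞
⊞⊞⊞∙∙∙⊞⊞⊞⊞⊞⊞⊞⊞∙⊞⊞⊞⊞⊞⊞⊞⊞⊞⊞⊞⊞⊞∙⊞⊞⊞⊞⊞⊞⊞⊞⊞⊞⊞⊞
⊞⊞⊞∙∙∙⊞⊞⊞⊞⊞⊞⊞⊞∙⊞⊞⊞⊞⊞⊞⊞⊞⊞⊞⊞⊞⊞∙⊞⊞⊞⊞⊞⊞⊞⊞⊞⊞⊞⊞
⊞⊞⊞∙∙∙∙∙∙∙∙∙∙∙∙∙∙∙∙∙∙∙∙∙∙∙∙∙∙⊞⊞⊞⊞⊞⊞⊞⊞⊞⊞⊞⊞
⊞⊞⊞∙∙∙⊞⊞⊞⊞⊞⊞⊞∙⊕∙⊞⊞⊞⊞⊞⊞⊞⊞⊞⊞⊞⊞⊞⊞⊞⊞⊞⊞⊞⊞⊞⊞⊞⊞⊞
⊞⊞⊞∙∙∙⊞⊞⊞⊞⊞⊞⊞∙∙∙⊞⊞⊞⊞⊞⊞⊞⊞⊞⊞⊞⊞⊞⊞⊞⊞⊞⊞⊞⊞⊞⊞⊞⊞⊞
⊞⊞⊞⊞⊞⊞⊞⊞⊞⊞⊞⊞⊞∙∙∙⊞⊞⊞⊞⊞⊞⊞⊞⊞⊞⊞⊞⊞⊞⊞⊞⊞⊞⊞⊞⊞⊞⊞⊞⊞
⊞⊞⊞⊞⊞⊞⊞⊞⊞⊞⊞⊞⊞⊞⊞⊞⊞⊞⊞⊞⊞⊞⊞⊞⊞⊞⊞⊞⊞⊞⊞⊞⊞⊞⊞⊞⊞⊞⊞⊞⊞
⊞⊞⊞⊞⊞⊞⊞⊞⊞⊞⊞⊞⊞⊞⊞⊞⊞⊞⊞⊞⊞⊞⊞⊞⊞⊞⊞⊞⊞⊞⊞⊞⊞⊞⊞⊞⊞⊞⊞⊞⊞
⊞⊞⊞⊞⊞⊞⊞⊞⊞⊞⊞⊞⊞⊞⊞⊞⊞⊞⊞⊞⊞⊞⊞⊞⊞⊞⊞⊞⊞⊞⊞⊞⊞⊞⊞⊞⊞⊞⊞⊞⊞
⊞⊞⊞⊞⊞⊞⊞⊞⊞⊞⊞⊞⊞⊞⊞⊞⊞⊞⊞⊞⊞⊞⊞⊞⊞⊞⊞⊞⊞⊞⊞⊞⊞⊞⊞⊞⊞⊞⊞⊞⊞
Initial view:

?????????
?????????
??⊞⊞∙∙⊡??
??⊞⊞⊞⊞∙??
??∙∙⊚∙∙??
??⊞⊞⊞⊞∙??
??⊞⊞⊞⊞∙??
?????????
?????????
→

?????????
?????????
?⊞⊞∙∙⊡∙??
?⊞⊞⊞⊞∙⊞??
?∙∙∙⊚∙⊞??
?⊞⊞⊞⊞∙⊞??
?⊞⊞⊞⊞∙⊞??
?????????
?????????

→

?????????
?????????
⊞⊞∙∙⊡∙⊞??
⊞⊞⊞⊞∙⊞⊞??
∙∙∙∙⊚⊞⊞??
⊞⊞⊞⊞∙⊞⊞??
⊞⊞⊞⊞∙⊞⊞??
?????????
?????????

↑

?????????
?????????
??∙∙∙∙⊞??
⊞⊞∙∙⊡∙⊞??
⊞⊞⊞⊞⊚⊞⊞??
∙∙∙∙∙⊞⊞??
⊞⊞⊞⊞∙⊞⊞??
⊞⊞⊞⊞∙⊞⊞??
?????????

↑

?????????
?????????
??∙∙⊕∙⊞??
??∙∙∙∙⊞??
⊞⊞∙∙⊚∙⊞??
⊞⊞⊞⊞∙⊞⊞??
∙∙∙∙∙⊞⊞??
⊞⊞⊞⊞∙⊞⊞??
⊞⊞⊞⊞∙⊞⊞??

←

?????????
?????????
??⊞∙∙⊕∙⊞?
??⊞∙∙∙∙⊞?
?⊞⊞∙⊚⊡∙⊞?
?⊞⊞⊞⊞∙⊞⊞?
?∙∙∙∙∙⊞⊞?
?⊞⊞⊞⊞∙⊞⊞?
?⊞⊞⊞⊞∙⊞⊞?

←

?????????
?????????
??⊞⊞∙∙⊕∙⊞
??⊞⊞∙∙∙∙⊞
??⊞⊞⊚∙⊡∙⊞
??⊞⊞⊞⊞∙⊞⊞
??∙∙∙∙∙⊞⊞
??⊞⊞⊞⊞∙⊞⊞
??⊞⊞⊞⊞∙⊞⊞

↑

?????????
?????????
??∙∙∙∙∙??
??⊞⊞∙∙⊕∙⊞
??⊞⊞⊚∙∙∙⊞
??⊞⊞∙∙⊡∙⊞
??⊞⊞⊞⊞∙⊞⊞
??∙∙∙∙∙⊞⊞
??⊞⊞⊞⊞∙⊞⊞

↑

?????????
?????????
??⊞⊞∙∙∙??
??∙∙∙∙∙??
??⊞⊞⊚∙⊕∙⊞
??⊞⊞∙∙∙∙⊞
??⊞⊞∙∙⊡∙⊞
??⊞⊞⊞⊞∙⊞⊞
??∙∙∙∙∙⊞⊞

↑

?????????
?????????
??⊞⊞∙∙∙??
??⊞⊞∙∙∙??
??∙∙⊚∙∙??
??⊞⊞∙∙⊕∙⊞
??⊞⊞∙∙∙∙⊞
??⊞⊞∙∙⊡∙⊞
??⊞⊞⊞⊞∙⊞⊞

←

?????????
?????????
??⊞⊞⊞∙∙∙?
??⊞⊞⊞∙∙∙?
??∙∙⊚∙∙∙?
??⊞⊞⊞∙∙⊕∙
??⊞⊞⊞∙∙∙∙
???⊞⊞∙∙⊡∙
???⊞⊞⊞⊞∙⊞

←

?????????
?????????
??⊞⊞⊞⊞∙∙∙
??⊞⊞⊞⊞∙∙∙
??∙∙⊚∙∙∙∙
??⊞⊞⊞⊞∙∙⊕
??⊞⊞⊞⊞∙∙∙
????⊞⊞∙∙⊡
????⊞⊞⊞⊞∙

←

?????????
?????????
??⊞⊞⊞⊞⊞∙∙
??⊞⊞⊞⊞⊞∙∙
??∙∙⊚∙∙∙∙
??⊞⊞⊞⊞⊞∙∙
??⊞⊞⊞⊞⊞∙∙
?????⊞⊞∙∙
?????⊞⊞⊞⊞

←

?????????
?????????
??⊞⊞⊞⊞⊞⊞∙
??⊞⊞⊞⊞⊞⊞∙
??∙∙⊚∙∙∙∙
??⊞⊞⊞⊞⊞⊞∙
??⊞⊞⊞⊞⊞⊞∙
??????⊞⊞∙
??????⊞⊞⊞

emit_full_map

⊞⊞⊞⊞⊞⊞∙∙∙??
⊞⊞⊞⊞⊞⊞∙∙∙??
∙∙⊚∙∙∙∙∙∙??
⊞⊞⊞⊞⊞⊞∙∙⊕∙⊞
⊞⊞⊞⊞⊞⊞∙∙∙∙⊞
????⊞⊞∙∙⊡∙⊞
????⊞⊞⊞⊞∙⊞⊞
????∙∙∙∙∙⊞⊞
????⊞⊞⊞⊞∙⊞⊞
????⊞⊞⊞⊞∙⊞⊞

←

?????????
?????????
??⊞⊞⊞⊞⊞⊞⊞
??⊞⊞⊞⊞⊞⊞⊞
??∙∙⊚∙∙∙∙
??⊞⊞⊞⊞⊞⊞⊞
??⊞⊞⊞⊞⊞⊞⊞
???????⊞⊞
???????⊞⊞

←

?????????
?????????
??⊞⊞⊞⊞⊞⊞⊞
??⊞⊞⊞⊞⊞⊞⊞
??∙∙⊚∙∙∙∙
??⊞⊞⊞⊞⊞⊞⊞
??⊞⊞⊞⊞⊞⊞⊞
????????⊞
????????⊞

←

?????????
?????????
??⊞⊞⊞⊞⊞⊞⊞
??⊞⊞⊞⊞⊞⊞⊞
??∙∙⊚∙∙∙∙
??⊞⊞⊞⊞⊞⊞⊞
??⊞⊞⊞⊞⊞⊞⊞
?????????
?????????

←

?????????
?????????
??⊞⊞⊞⊞⊞⊞⊞
??⊞⊞⊞⊞⊞⊞⊞
??∙∙⊚∙∙∙∙
??⊞⊞⊞⊞⊞⊞⊞
??⊞⊞⊞⊞⊞⊞⊞
?????????
?????????

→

?????????
?????????
?⊞⊞⊞⊞⊞⊞⊞⊞
?⊞⊞⊞⊞⊞⊞⊞⊞
?∙∙∙⊚∙∙∙∙
?⊞⊞⊞⊞⊞⊞⊞⊞
?⊞⊞⊞⊞⊞⊞⊞⊞
?????????
?????????
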